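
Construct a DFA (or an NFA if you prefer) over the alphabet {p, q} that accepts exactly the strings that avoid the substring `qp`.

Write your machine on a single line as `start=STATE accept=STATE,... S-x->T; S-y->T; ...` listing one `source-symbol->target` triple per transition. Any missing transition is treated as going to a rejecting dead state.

Track partial matches of the forbidden pattern `qp`. State C is a dead state reached once `qp` has occurred; every other state accepts. A means no part of `qp` is currently matched.
       p  q 
>* A   A  B 
 * B   C  B 
   C   C  C 
(> = start, * = accepting)

start=A; accept=A,B; A-p->A; A-q->B; B-p->C; B-q->B; C-p->C; C-q->C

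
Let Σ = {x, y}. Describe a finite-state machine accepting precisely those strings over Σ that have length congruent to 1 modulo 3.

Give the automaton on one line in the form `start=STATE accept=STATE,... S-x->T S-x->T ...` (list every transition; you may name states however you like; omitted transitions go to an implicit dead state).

start=S0 accept=S1 S0-x->S1 S0-y->S1 S1-x->S2 S1-y->S2 S2-x->S0 S2-y->S0

Only the length mod 3 matters, so use a 3-cycle: from any state, every input symbol moves to the next state, wrapping S2 back to S0. Mark S1 accepting.
        x   y  
>  S0   S1  S1 
 * S1   S2  S2 
   S2   S0  S0 
(> = start, * = accepting)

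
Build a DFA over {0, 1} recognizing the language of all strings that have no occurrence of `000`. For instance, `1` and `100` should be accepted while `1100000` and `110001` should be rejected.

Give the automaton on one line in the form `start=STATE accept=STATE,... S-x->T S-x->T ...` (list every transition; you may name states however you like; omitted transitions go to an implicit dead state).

This is the complement of 'contains `000`'. Use the same substring-matching states — q0 through q3 holding how much of `000` has just been matched — but flip the accepting set: everything except the trap q3 accepts.
A 4-state machine:
        0   1  
>* q0   q1  q0 
 * q1   q2  q0 
 * q2   q3  q0 
   q3   q3  q3 
(> = start, * = accepting)

start=q0 accept=q0,q1,q2 q0-0->q1 q0-1->q0 q1-0->q2 q1-1->q0 q2-0->q3 q2-1->q0 q3-0->q3 q3-1->q3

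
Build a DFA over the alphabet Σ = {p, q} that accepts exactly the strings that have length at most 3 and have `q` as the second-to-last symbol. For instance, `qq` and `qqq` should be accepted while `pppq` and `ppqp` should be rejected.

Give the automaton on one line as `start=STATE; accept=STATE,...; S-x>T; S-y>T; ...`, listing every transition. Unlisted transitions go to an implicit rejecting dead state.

start=s0; accept=s5,s6; s0-p>s1; s0-q>s2; s1-p>s3; s1-q>s4; s2-p>s5; s2-q>s6; s3-p>s3; s3-q>s3; s4-p>s5; s4-q>s5; s5-p>s3; s5-q>s3; s6-p>s5; s6-q>s5

Build one automaton per condition and run them in lockstep. The first has 5 states tracking the input length, saturating at 4; the second has 7 states tracking the last 2 symbols read. A product state is a pair (one from each), accepting exactly when both do. Equivalent product states are then merged.
7 states suffice.
        p   q  
>  s0   s1  s2 
   s1   s3  s4 
   s2   s5  s6 
   s3   s3  s3 
   s4   s5  s5 
 * s5   s3  s3 
 * s6   s5  s5 
(> = start, * = accepting)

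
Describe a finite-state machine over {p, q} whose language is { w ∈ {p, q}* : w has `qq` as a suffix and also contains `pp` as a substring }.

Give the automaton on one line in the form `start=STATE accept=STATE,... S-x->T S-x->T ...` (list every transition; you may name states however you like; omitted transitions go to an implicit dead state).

Handle the two conditions separately and then intersect. The first has 3 states tracking how much of the suffix `qq` has currently been matched; the second has 3 states tracking whether and how much of `pp` has been seen. A product state is a pair (one from each), accepting exactly when both do.
A 7-state machine:
        p   q  
>  S0   S1  S2 
   S1   S3  S2 
   S2   S1  S4 
   S3   S3  S5 
   S4   S1  S4 
   S5   S3  S6 
 * S6   S3  S6 
(> = start, * = accepting)

start=S0 accept=S6 S0-p->S1 S0-q->S2 S1-p->S3 S1-q->S2 S2-p->S1 S2-q->S4 S3-p->S3 S3-q->S5 S4-p->S1 S4-q->S4 S5-p->S3 S5-q->S6 S6-p->S3 S6-q->S6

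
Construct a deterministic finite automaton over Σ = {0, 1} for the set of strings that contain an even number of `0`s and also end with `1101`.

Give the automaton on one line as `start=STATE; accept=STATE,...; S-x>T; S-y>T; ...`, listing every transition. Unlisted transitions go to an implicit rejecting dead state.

Run two small machines in parallel and take their product. The first has 2 states tracking the count of `0`s modulo 2; the second has 5 states tracking how much of the suffix `1101` has currently been matched. A product state is a pair (one from each), accepting exactly when both do. Minimizing collapses redundant product states.
A 6-state machine:
        0   1  
>  q0   q1  q0 
   q1   q0  q2 
   q2   q0  q3 
   q3   q4  q3 
   q4   q1  q5 
 * q5   q1  q0 
(> = start, * = accepting)

start=q0; accept=q5; q0-0>q1; q0-1>q0; q1-0>q0; q1-1>q2; q2-0>q0; q2-1>q3; q3-0>q4; q3-1>q3; q4-0>q1; q4-1>q5; q5-0>q1; q5-1>q0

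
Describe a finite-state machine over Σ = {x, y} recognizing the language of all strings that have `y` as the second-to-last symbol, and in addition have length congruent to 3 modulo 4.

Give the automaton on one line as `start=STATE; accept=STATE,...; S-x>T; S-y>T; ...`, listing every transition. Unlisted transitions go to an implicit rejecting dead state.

start=s0; accept=s5; s0-x>s1; s0-y>s1; s1-x>s2; s1-y>s3; s2-x>s4; s2-y>s4; s3-x>s5; s3-y>s5; s4-x>s0; s4-y>s0; s5-x>s0; s5-y>s0

Build one automaton per condition and run them in lockstep. The first has 7 states tracking the last 2 symbols read; the second has 4 states tracking the input length modulo 4. A product state is a pair (one from each), accepting exactly when both do. Equivalent product states are then merged.
A 6-state machine:
        x   y  
>  s0   s1  s1 
   s1   s2  s3 
   s2   s4  s4 
   s3   s5  s5 
   s4   s0  s0 
 * s5   s0  s0 
(> = start, * = accepting)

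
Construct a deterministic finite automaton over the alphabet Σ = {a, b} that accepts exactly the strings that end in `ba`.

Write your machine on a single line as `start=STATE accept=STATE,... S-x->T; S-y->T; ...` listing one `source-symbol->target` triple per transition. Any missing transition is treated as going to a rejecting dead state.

start=s0; accept=s2; s0-a->s0; s0-b->s1; s1-a->s2; s1-b->s1; s2-a->s0; s2-b->s1

Remember how much of `ba` the current input suffix matches. State s0 means no match yet; s1 means the last symbol is `b`; s2 means the last 2 symbols are `ba`. Only s2 accepts. On a mismatch, fall back to the longest proper suffix that is still a prefix of `ba`.
A 3-state machine:
        a   b  
>  s0   s0  s1 
   s1   s2  s1 
 * s2   s0  s1 
(> = start, * = accepting)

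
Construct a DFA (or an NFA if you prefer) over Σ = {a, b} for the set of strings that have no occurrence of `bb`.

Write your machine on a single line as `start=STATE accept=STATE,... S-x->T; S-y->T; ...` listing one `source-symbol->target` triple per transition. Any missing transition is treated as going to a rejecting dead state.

start=q0; accept=q0,q1; q0-a->q0; q0-b->q1; q1-a->q0; q1-b->q2; q2-a->q2; q2-b->q2

This is the complement of 'contains `bb`'. Use the same substring-matching states — q0 through q2 holding how much of `bb` has just been matched — but flip the accepting set: everything except the trap q2 accepts.
        a   b  
>* q0   q0  q1 
 * q1   q0  q2 
   q2   q2  q2 
(> = start, * = accepting)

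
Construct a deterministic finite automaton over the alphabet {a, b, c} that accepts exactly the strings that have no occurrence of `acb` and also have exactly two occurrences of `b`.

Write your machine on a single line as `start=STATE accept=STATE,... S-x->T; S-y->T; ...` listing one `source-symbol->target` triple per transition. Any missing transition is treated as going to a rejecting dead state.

Handle the two conditions separately and then intersect. One (4 states) tracks partial matches of the forbidden pattern `acb`; the other (4 states) tracks the count of `b`s, saturating at 3. Each combined state is a pair, one component from each; accept when both components accept. After merging equivalent states the machine shrinks.
        a   b   c  
>  q0   q1  q2  q0 
   q1   q1  q2  q3 
   q2   q4  q5  q2 
   q3   q1  q6  q0 
   q4   q4  q5  q7 
 * q5   q5  q6  q5 
   q6   q6  q6  q6 
   q7   q4  q6  q2 
(> = start, * = accepting)

start=q0; accept=q5; q0-a->q1; q0-b->q2; q0-c->q0; q1-a->q1; q1-b->q2; q1-c->q3; q2-a->q4; q2-b->q5; q2-c->q2; q3-a->q1; q3-b->q6; q3-c->q0; q4-a->q4; q4-b->q5; q4-c->q7; q5-a->q5; q5-b->q6; q5-c->q5; q6-a->q6; q6-b->q6; q6-c->q6; q7-a->q4; q7-b->q6; q7-c->q2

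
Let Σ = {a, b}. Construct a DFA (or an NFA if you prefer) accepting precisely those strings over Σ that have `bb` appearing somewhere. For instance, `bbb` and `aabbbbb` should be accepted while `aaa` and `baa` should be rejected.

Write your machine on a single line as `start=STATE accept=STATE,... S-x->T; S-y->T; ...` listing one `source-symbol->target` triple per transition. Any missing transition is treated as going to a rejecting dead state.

start=q0; accept=q2; q0-a->q0; q0-b->q1; q1-a->q0; q1-b->q2; q2-a->q2; q2-b->q2

Track how much of `bb` has been matched so far: state q0 is no progress, q2 is the absorbing accept state reached once `bb` has occurred. Intermediate states record partial matches; on a mismatch, fall back to the longest reusable overlap.
A 3-state machine:
        a   b  
>  q0   q0  q1 
   q1   q0  q2 
 * q2   q2  q2 
(> = start, * = accepting)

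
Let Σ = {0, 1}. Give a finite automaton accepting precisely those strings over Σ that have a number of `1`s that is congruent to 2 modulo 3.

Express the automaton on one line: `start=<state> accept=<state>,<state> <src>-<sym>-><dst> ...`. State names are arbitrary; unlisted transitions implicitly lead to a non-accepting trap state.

The only thing that matters is how many `1`s have appeared, reduced mod 3. Use one state per residue: s0 for 0, …, s2 for 2. Reading `1` moves to the next residue; anything else stays put. s2 is accepting.
3 states suffice.
        0   1  
>  s0   s0  s1 
   s1   s1  s2 
 * s2   s2  s0 
(> = start, * = accepting)

start=s0 accept=s2 s0-0->s0 s0-1->s1 s1-0->s1 s1-1->s2 s2-0->s2 s2-1->s0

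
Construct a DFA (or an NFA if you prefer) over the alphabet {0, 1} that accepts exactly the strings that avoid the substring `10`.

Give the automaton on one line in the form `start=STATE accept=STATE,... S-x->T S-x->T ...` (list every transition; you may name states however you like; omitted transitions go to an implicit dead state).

This is the complement of 'contains `10`'. Use the same substring-matching states — q0 through q2 holding how much of `10` has just been matched — but flip the accepting set: everything except the trap q2 accepts.
A 3-state machine:
        0   1  
>* q0   q0  q1 
 * q1   q2  q1 
   q2   q2  q2 
(> = start, * = accepting)

start=q0 accept=q0,q1 q0-0->q0 q0-1->q1 q1-0->q2 q1-1->q1 q2-0->q2 q2-1->q2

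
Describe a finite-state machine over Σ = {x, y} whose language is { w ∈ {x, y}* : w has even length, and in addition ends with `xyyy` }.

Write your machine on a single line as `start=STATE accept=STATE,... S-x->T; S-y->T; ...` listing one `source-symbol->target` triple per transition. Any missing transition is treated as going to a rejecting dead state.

Handle the two conditions separately and then intersect. The first has 2 states tracking the input length modulo 2; the second has 5 states tracking how much of the suffix `xyyy` has currently been matched. A product state is a pair (one from each), accepting exactly when both do.
        x   y  
>  S0   S1  S2 
   S1   S3  S4 
   S2   S3  S0 
   S3   S1  S5 
   S4   S1  S6 
   S5   S3  S7 
   S6   S3  S8 
   S7   S1  S9 
 * S8   S1  S2 
   S9   S3  S0 
(> = start, * = accepting)

start=S0; accept=S8; S0-x->S1; S0-y->S2; S1-x->S3; S1-y->S4; S2-x->S3; S2-y->S0; S3-x->S1; S3-y->S5; S4-x->S1; S4-y->S6; S5-x->S3; S5-y->S7; S6-x->S3; S6-y->S8; S7-x->S1; S7-y->S9; S8-x->S1; S8-y->S2; S9-x->S3; S9-y->S0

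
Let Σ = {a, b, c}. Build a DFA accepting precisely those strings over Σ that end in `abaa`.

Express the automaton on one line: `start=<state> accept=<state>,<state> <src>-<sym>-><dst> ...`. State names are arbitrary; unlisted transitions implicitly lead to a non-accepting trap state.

Let each state record the length of the longest suffix of the input read so far that is also a prefix of `abaa`. q1 means the last symbol is `a`; q2 means the last 2 symbols are `ab`; q3 means the last 3 symbols are `aba`; q4 means the last 4 symbols are `abaa`. Accept only at q4, where the string currently ends in `abaa`.
A 5-state machine:
        a   b   c  
>  q0   q1  q0  q0 
   q1   q1  q2  q0 
   q2   q3  q0  q0 
   q3   q4  q2  q0 
 * q4   q1  q2  q0 
(> = start, * = accepting)

start=q0 accept=q4 q0-a->q1 q0-b->q0 q0-c->q0 q1-a->q1 q1-b->q2 q1-c->q0 q2-a->q3 q2-b->q0 q2-c->q0 q3-a->q4 q3-b->q2 q3-c->q0 q4-a->q1 q4-b->q2 q4-c->q0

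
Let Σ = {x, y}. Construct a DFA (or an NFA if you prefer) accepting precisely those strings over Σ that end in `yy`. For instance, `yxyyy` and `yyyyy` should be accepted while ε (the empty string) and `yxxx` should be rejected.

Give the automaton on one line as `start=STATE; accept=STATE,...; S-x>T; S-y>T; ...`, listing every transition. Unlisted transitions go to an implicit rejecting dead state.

start=q0; accept=q2; q0-x>q0; q0-y>q1; q1-x>q0; q1-y>q2; q2-x>q0; q2-y>q2

Remember how much of `yy` the current input suffix matches. State q0 means no match yet; q1 means the last symbol is `y`; q2 means the last 2 symbols are `yy`. Only q2 accepts. On a mismatch, fall back to the longest proper suffix that is still a prefix of `yy`.
A 3-state machine:
        x   y  
>  q0   q0  q1 
   q1   q0  q2 
 * q2   q0  q2 
(> = start, * = accepting)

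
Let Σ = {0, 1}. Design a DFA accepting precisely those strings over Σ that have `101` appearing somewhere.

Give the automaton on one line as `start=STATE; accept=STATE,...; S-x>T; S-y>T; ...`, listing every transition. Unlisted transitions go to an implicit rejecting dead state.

start=q0; accept=q3; q0-0>q0; q0-1>q1; q1-0>q2; q1-1>q1; q2-0>q0; q2-1>q3; q3-0>q3; q3-1>q3

Track how much of `101` has been matched so far: state q0 is no progress, q3 is the absorbing accept state reached once `101` has occurred. Intermediate states record partial matches; on a mismatch, fall back to the longest reusable overlap.
A 4-state machine:
        0   1  
>  q0   q0  q1 
   q1   q2  q1 
   q2   q0  q3 
 * q3   q3  q3 
(> = start, * = accepting)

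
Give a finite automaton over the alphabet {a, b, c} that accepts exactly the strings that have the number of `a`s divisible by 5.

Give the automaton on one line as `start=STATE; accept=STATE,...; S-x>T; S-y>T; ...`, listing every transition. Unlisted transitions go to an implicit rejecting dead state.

Keep the running count of `a`s modulo 5: each `a` advances along the cycle s0 → s1 → s2 → s3 → s4 → s0 while other symbols loop. Accept at s0.
A 5-state machine:
        a   b   c  
>* s0   s1  s0  s0 
   s1   s2  s1  s1 
   s2   s3  s2  s2 
   s3   s4  s3  s3 
   s4   s0  s4  s4 
(> = start, * = accepting)

start=s0; accept=s0; s0-a>s1; s0-b>s0; s0-c>s0; s1-a>s2; s1-b>s1; s1-c>s1; s2-a>s3; s2-b>s2; s2-c>s2; s3-a>s4; s3-b>s3; s3-c>s3; s4-a>s0; s4-b>s4; s4-c>s4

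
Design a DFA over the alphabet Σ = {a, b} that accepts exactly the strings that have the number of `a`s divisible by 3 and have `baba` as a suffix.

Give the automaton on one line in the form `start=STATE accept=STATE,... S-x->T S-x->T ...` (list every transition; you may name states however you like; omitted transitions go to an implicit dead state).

Handle the two conditions separately and then intersect. One (3 states) tracks the count of `a`s modulo 3; the other (5 states) tracks how much of the suffix `baba` has currently been matched. Each combined state is a pair, one component from each; accept when both components accept. After merging equivalent states the machine shrinks.
A 7-state machine:
        a   b  
>  q0   q1  q0 
   q1   q2  q3 
   q2   q0  q2 
   q3   q4  q3 
   q4   q0  q5 
   q5   q6  q2 
 * q6   q1  q0 
(> = start, * = accepting)

start=q0 accept=q6 q0-a->q1 q0-b->q0 q1-a->q2 q1-b->q3 q2-a->q0 q2-b->q2 q3-a->q4 q3-b->q3 q4-a->q0 q4-b->q5 q5-a->q6 q5-b->q2 q6-a->q1 q6-b->q0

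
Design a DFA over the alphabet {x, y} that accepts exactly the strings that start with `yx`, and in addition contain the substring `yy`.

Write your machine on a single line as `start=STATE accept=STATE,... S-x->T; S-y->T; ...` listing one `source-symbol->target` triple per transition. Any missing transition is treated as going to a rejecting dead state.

Run two small machines in parallel and take their product. The first has 4 states tracking whether the input so far still matches the prefix `yx`; the second has 3 states tracking whether and how much of `yy` has been seen. A product state is a pair (one from each), accepting exactly when both do. Equivalent product states are then merged.
6 states suffice.
        x   y  
>  q0   q1  q2 
   q1   q1  q1 
   q2   q3  q1 
   q3   q3  q4 
   q4   q3  q5 
 * q5   q5  q5 
(> = start, * = accepting)

start=q0; accept=q5; q0-x->q1; q0-y->q2; q1-x->q1; q1-y->q1; q2-x->q3; q2-y->q1; q3-x->q3; q3-y->q4; q4-x->q3; q4-y->q5; q5-x->q5; q5-y->q5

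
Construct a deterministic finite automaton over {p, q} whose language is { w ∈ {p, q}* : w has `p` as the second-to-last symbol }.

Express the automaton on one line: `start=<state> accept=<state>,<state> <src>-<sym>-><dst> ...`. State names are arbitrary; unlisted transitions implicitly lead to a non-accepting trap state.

Because acceptance depends on a position counted from the end, the machine has to buffer the most recent 2 symbols. Make each state the string of the last up-to-2 symbols read; on input `x` shift the window left and append `x`. Accept when the buffered window has length 2 and begins with `p`.
A 7-state machine:
        p   q  
>  S0   S1  S2 
   S1   S3  S4 
   S2   S5  S6 
 * S3   S3  S4 
 * S4   S5  S6 
   S5   S3  S4 
   S6   S5  S6 
(> = start, * = accepting)

start=S0 accept=S3,S4 S0-p->S1 S0-q->S2 S1-p->S3 S1-q->S4 S2-p->S5 S2-q->S6 S3-p->S3 S3-q->S4 S4-p->S5 S4-q->S6 S5-p->S3 S5-q->S4 S6-p->S5 S6-q->S6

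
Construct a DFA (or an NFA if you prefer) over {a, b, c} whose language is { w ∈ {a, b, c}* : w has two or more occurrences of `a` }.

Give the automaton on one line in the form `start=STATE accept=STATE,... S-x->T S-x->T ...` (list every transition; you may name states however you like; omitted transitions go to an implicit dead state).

Count `a`s, saturating at 3: states S0 through S2 mean 0 through 2 `a`s seen; S3 means more than 2. Each `a` increments (capped at S3); other symbols loop. Accept from {S2, S3}.
        a   b   c  
>  S0   S1  S0  S0 
   S1   S2  S1  S1 
 * S2   S3  S2  S2 
 * S3   S3  S3  S3 
(> = start, * = accepting)

start=S0 accept=S2,S3 S0-a->S1 S0-b->S0 S0-c->S0 S1-a->S2 S1-b->S1 S1-c->S1 S2-a->S3 S2-b->S2 S2-c->S2 S3-a->S3 S3-b->S3 S3-c->S3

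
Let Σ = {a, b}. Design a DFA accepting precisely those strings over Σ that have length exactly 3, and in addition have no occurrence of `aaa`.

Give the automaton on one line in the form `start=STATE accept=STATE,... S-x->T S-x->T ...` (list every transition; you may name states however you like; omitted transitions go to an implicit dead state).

Build one automaton per condition and run them in lockstep. One (5 states) tracks the input length, saturating at 4; the other (4 states) tracks partial matches of the forbidden pattern `aaa`. Each combined state is a pair, one component from each; accept when both components accept.
A 14-state machine:
          a    b  
>  q0     q1   q2 
   q1     q3   q4 
   q2     q5   q4 
   q3     q6   q7 
   q4     q8   q7 
   q5     q9   q7 
   q6    q10  q10 
 * q7    q11  q12 
 * q8    q13  q12 
 * q9    q10  q12 
   q10   q10  q10 
   q11   q13  q12 
   q12   q11  q12 
   q13   q10  q12 
(> = start, * = accepting)

start=q0 accept=q7,q8,q9 q0-a->q1 q0-b->q2 q1-a->q3 q1-b->q4 q2-a->q5 q2-b->q4 q3-a->q6 q3-b->q7 q4-a->q8 q4-b->q7 q5-a->q9 q5-b->q7 q6-a->q10 q6-b->q10 q7-a->q11 q7-b->q12 q8-a->q13 q8-b->q12 q9-a->q10 q9-b->q12 q10-a->q10 q10-b->q10 q11-a->q13 q11-b->q12 q12-a->q11 q12-b->q12 q13-a->q10 q13-b->q12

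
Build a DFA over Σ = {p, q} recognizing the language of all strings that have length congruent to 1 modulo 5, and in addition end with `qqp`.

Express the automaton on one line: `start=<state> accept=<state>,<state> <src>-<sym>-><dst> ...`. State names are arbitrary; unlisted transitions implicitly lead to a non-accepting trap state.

Handle the two conditions separately and then intersect. The first has 5 states tracking the input length modulo 5; the second has 4 states tracking how much of the suffix `qqp` has currently been matched. A product state is a pair (one from each), accepting exactly when both do. Minimizing collapses redundant product states.
An 8-state machine:
        p   q  
>  s0   s1  s1 
   s1   s2  s2 
   s2   s3  s3 
   s3   s4  s5 
   s4   s0  s0 
   s5   s0  s6 
   s6   s7  s1 
 * s7   s2  s2 
(> = start, * = accepting)

start=s0 accept=s7 s0-p->s1 s0-q->s1 s1-p->s2 s1-q->s2 s2-p->s3 s2-q->s3 s3-p->s4 s3-q->s5 s4-p->s0 s4-q->s0 s5-p->s0 s5-q->s6 s6-p->s7 s6-q->s1 s7-p->s2 s7-q->s2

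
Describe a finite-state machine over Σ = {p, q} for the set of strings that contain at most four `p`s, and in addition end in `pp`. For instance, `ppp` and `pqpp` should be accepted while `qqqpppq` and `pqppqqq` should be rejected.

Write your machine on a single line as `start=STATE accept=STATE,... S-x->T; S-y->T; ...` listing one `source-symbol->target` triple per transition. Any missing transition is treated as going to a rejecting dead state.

start=S0; accept=S2,S4,S7; S0-p->S1; S0-q->S0; S1-p->S2; S1-q->S3; S2-p->S4; S2-q->S5; S3-p->S6; S3-q->S3; S4-p->S7; S4-q->S8; S5-p->S9; S5-q->S5; S6-p->S4; S6-q->S5; S7-p->S8; S7-q->S8; S8-p->S8; S8-q->S8; S9-p->S7; S9-q->S8

Run two small machines in parallel and take their product. One (6 states) tracks the count of `p`s, saturating at 5; the other (3 states) tracks how much of the suffix `pp` has currently been matched. Each combined state is a pair, one component from each; accept when both components accept. Minimizing collapses redundant product states.
A 10-state machine:
        p   q  
>  S0   S1  S0 
   S1   S2  S3 
 * S2   S4  S5 
   S3   S6  S3 
 * S4   S7  S8 
   S5   S9  S5 
   S6   S4  S5 
 * S7   S8  S8 
   S8   S8  S8 
   S9   S7  S8 
(> = start, * = accepting)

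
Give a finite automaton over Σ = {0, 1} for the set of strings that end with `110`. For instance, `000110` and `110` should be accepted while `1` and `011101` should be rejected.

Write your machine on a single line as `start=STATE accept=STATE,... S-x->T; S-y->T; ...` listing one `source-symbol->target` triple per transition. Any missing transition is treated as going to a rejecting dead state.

Let each state record the length of the longest suffix of the input read so far that is also a prefix of `110`. q1 means the last symbol is `1`; q2 means the last 2 symbols are `11`; q3 means the last 3 symbols are `110`. Accept only at q3, where the string currently ends in `110`.
        0   1  
>  q0   q0  q1 
   q1   q0  q2 
   q2   q3  q2 
 * q3   q0  q1 
(> = start, * = accepting)

start=q0; accept=q3; q0-0->q0; q0-1->q1; q1-0->q0; q1-1->q2; q2-0->q3; q2-1->q2; q3-0->q0; q3-1->q1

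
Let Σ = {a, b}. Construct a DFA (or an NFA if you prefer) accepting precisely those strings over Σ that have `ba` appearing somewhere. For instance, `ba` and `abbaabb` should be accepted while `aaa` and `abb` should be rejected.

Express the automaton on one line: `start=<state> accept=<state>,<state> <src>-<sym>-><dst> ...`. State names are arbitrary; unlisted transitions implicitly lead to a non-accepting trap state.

start=S0 accept=S2 S0-a->S0 S0-b->S1 S1-a->S2 S1-b->S1 S2-a->S2 S2-b->S2

States S0..S1 record the length of the longest prefix of `ba` that matches the current input suffix. Reaching S2 means `ba` has been seen, and we stay there forever. Accept from S2.
A 3-state machine:
        a   b  
>  S0   S0  S1 
   S1   S2  S1 
 * S2   S2  S2 
(> = start, * = accepting)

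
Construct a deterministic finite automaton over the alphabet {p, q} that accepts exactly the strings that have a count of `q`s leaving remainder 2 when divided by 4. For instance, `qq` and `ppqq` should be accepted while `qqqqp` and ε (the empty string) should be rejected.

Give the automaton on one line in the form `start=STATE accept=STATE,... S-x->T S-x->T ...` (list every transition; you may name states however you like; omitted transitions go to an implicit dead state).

start=s0 accept=s2 s0-p->s0 s0-q->s1 s1-p->s1 s1-q->s2 s2-p->s2 s2-q->s3 s3-p->s3 s3-q->s0

The only thing that matters is how many `q`s have appeared, reduced mod 4. Use one state per residue: s0 for 0, …, s3 for 3. Reading `q` moves to the next residue; anything else stays put. s2 is accepting.
A 4-state machine:
        p   q  
>  s0   s0  s1 
   s1   s1  s2 
 * s2   s2  s3 
   s3   s3  s0 
(> = start, * = accepting)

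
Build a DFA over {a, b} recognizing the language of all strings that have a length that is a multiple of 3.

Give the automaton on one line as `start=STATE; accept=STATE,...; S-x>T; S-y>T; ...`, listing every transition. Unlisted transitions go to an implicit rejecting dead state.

Count input length modulo 3: every symbol advances one step around the cycle q0 → q1 → q2 → q0. Accept at q0.
        a   b  
>* q0   q1  q1 
   q1   q2  q2 
   q2   q0  q0 
(> = start, * = accepting)

start=q0; accept=q0; q0-a>q1; q0-b>q1; q1-a>q2; q1-b>q2; q2-a>q0; q2-b>q0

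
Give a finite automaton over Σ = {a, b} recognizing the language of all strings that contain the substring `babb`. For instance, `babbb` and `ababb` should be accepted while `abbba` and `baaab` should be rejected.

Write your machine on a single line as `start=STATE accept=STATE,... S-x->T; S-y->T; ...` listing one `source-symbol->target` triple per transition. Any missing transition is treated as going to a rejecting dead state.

start=S0; accept=S4; S0-a->S0; S0-b->S1; S1-a->S2; S1-b->S1; S2-a->S0; S2-b->S3; S3-a->S2; S3-b->S4; S4-a->S4; S4-b->S4

States S0..S3 record the length of the longest prefix of `babb` that matches the current input suffix. Reaching S4 means `babb` has been seen, and we stay there forever. Accept from S4.
With 5 states:
        a   b  
>  S0   S0  S1 
   S1   S2  S1 
   S2   S0  S3 
   S3   S2  S4 
 * S4   S4  S4 
(> = start, * = accepting)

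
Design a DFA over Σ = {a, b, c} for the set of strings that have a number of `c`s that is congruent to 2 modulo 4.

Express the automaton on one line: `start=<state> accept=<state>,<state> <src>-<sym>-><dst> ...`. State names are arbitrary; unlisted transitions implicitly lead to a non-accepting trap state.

start=q0 accept=q2 q0-a->q0 q0-b->q0 q0-c->q1 q1-a->q1 q1-b->q1 q1-c->q2 q2-a->q2 q2-b->q2 q2-c->q3 q3-a->q3 q3-b->q3 q3-c->q0

The only thing that matters is how many `c`s have appeared, reduced mod 4. Use one state per residue: q0 for 0, …, q3 for 3. Reading `c` moves to the next residue; anything else stays put. q2 is accepting.
With 4 states:
        a   b   c  
>  q0   q0  q0  q1 
   q1   q1  q1  q2 
 * q2   q2  q2  q3 
   q3   q3  q3  q0 
(> = start, * = accepting)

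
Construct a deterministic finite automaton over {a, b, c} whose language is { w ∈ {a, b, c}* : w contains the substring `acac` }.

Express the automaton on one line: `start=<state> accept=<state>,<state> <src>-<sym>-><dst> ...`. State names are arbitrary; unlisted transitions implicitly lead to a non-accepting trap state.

Track how much of `acac` has been matched so far: state S0 is no progress, S4 is the absorbing accept state reached once `acac` has occurred. Intermediate states record partial matches; on a mismatch, fall back to the longest reusable overlap.
5 states suffice.
        a   b   c  
>  S0   S1  S0  S0 
   S1   S1  S0  S2 
   S2   S3  S0  S0 
   S3   S1  S0  S4 
 * S4   S4  S4  S4 
(> = start, * = accepting)

start=S0 accept=S4 S0-a->S1 S0-b->S0 S0-c->S0 S1-a->S1 S1-b->S0 S1-c->S2 S2-a->S3 S2-b->S0 S2-c->S0 S3-a->S1 S3-b->S0 S3-c->S4 S4-a->S4 S4-b->S4 S4-c->S4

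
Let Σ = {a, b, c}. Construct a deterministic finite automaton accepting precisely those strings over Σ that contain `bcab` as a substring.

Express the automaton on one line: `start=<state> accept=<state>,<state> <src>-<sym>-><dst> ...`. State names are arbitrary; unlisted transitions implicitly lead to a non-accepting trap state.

start=q0 accept=q4 q0-a->q0 q0-b->q1 q0-c->q0 q1-a->q0 q1-b->q1 q1-c->q2 q2-a->q3 q2-b->q1 q2-c->q0 q3-a->q0 q3-b->q4 q3-c->q0 q4-a->q4 q4-b->q4 q4-c->q4

Track how much of `bcab` has been matched so far: state q0 is no progress, q4 is the absorbing accept state reached once `bcab` has occurred. Intermediate states record partial matches; on a mismatch, fall back to the longest reusable overlap.
        a   b   c  
>  q0   q0  q1  q0 
   q1   q0  q1  q2 
   q2   q3  q1  q0 
   q3   q0  q4  q0 
 * q4   q4  q4  q4 
(> = start, * = accepting)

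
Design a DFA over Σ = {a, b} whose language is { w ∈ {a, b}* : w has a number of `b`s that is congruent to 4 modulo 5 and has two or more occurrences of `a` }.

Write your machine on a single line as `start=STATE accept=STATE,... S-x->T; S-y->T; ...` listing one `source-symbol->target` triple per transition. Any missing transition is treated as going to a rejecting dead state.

start=q0; accept=q18,q19; q0-a->q1; q0-b->q2; q1-a->q3; q1-b->q4; q2-a->q4; q2-b->q5; q3-a->q6; q3-b->q7; q4-a->q7; q4-b->q8; q5-a->q8; q5-b->q9; q6-a->q6; q6-b->q10; q7-a->q10; q7-b->q11; q8-a->q11; q8-b->q12; q9-a->q12; q9-b->q13; q10-a->q10; q10-b->q14; q11-a->q14; q11-b->q15; q12-a->q15; q12-b->q16; q13-a->q16; q13-b->q0; q14-a->q14; q14-b->q17; q15-a->q17; q15-b->q18; q16-a->q18; q16-b->q1; q17-a->q17; q17-b->q19; q18-a->q19; q18-b->q3; q19-a->q19; q19-b->q6

Handle the two conditions separately and then intersect. One (5 states) tracks the count of `b`s modulo 5; the other (4 states) tracks the count of `a`s, saturating at 3. Each combined state is a pair, one component from each; accept when both components accept.
          a    b  
>  q0     q1   q2 
   q1     q3   q4 
   q2     q4   q5 
   q3     q6   q7 
   q4     q7   q8 
   q5     q8   q9 
   q6     q6  q10 
   q7    q10  q11 
   q8    q11  q12 
   q9    q12  q13 
   q10   q10  q14 
   q11   q14  q15 
   q12   q15  q16 
   q13   q16   q0 
   q14   q14  q17 
   q15   q17  q18 
   q16   q18   q1 
   q17   q17  q19 
 * q18   q19   q3 
 * q19   q19   q6 
(> = start, * = accepting)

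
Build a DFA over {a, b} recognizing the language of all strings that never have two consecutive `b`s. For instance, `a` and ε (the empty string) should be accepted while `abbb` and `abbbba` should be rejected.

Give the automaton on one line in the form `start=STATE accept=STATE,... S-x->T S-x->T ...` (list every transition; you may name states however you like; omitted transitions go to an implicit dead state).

Track partial matches of the forbidden pattern `bb`. State S2 is a dead state reached once `bb` has occurred; every other state accepts. S0 means no part of `bb` is currently matched.
A 3-state machine:
        a   b  
>* S0   S0  S1 
 * S1   S0  S2 
   S2   S2  S2 
(> = start, * = accepting)

start=S0 accept=S0,S1 S0-a->S0 S0-b->S1 S1-a->S0 S1-b->S2 S2-a->S2 S2-b->S2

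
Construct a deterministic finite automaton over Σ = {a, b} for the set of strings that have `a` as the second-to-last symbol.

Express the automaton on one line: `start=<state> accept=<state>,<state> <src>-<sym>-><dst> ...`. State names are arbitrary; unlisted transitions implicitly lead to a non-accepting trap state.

A DFA must remember the last 2 symbols (since which symbol is second-to-last isn't known until the input ends). Use one state per possible window of the last ≤2 symbols; accept from those whose window starts with `a`.
A 7-state machine:
        a   b  
>  s0   s1  s2 
   s1   s3  s4 
   s2   s5  s6 
 * s3   s3  s4 
 * s4   s5  s6 
   s5   s3  s4 
   s6   s5  s6 
(> = start, * = accepting)

start=s0 accept=s3,s4 s0-a->s1 s0-b->s2 s1-a->s3 s1-b->s4 s2-a->s5 s2-b->s6 s3-a->s3 s3-b->s4 s4-a->s5 s4-b->s6 s5-a->s3 s5-b->s4 s6-a->s5 s6-b->s6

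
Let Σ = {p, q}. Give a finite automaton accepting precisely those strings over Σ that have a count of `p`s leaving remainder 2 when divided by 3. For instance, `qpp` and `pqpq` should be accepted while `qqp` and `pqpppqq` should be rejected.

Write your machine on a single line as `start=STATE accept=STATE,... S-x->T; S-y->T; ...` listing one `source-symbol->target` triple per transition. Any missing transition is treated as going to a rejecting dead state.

start=A; accept=C; A-p->B; A-q->A; B-p->C; B-q->B; C-p->A; C-q->C

Keep the running count of `p`s modulo 3: each `p` advances along the cycle A → B → C → A while other symbols loop. Accept at C.
       p  q 
>  A   B  A 
   B   C  B 
 * C   A  C 
(> = start, * = accepting)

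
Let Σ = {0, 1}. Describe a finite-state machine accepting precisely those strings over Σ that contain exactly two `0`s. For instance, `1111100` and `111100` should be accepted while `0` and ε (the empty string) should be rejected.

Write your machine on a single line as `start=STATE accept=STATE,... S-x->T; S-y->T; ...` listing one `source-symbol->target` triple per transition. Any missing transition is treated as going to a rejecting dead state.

start=S0; accept=S2; S0-0->S1; S0-1->S0; S1-0->S2; S1-1->S1; S2-0->S3; S2-1->S2; S3-0->S3; S3-1->S3

Only the number of `0`s matters, and only up to 3. Make a chain S0 → S1 → S2 → S3 advanced by each `0` (with S3 absorbing); every other symbol self-loops. The accepting set is {S2}.
With 4 states:
        0   1  
>  S0   S1  S0 
   S1   S2  S1 
 * S2   S3  S2 
   S3   S3  S3 
(> = start, * = accepting)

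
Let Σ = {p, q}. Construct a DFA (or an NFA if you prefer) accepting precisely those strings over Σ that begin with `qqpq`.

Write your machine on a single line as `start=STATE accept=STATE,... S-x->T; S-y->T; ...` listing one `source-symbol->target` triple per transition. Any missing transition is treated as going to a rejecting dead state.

Check the first 4 symbols one by one: S0 through S3 record how many have matched `qqpq` so far; any wrong symbol goes to the dead state S5. After all 4 match we enter the accepting sink S4.
6 states suffice.
        p   q  
>  S0   S5  S1 
   S1   S5  S2 
   S2   S3  S5 
   S3   S5  S4 
 * S4   S4  S4 
   S5   S5  S5 
(> = start, * = accepting)

start=S0; accept=S4; S0-p->S5; S0-q->S1; S1-p->S5; S1-q->S2; S2-p->S3; S2-q->S5; S3-p->S5; S3-q->S4; S4-p->S4; S4-q->S4; S5-p->S5; S5-q->S5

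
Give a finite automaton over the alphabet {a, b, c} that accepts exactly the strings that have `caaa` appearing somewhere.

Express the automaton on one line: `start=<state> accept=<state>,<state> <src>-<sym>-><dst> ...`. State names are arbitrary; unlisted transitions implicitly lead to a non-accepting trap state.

Track how much of `caaa` has been matched so far: state S0 is no progress, S4 is the absorbing accept state reached once `caaa` has occurred. Intermediate states record partial matches; on a mismatch, fall back to the longest reusable overlap.
A 5-state machine:
        a   b   c  
>  S0   S0  S0  S1 
   S1   S2  S0  S1 
   S2   S3  S0  S1 
   S3   S4  S0  S1 
 * S4   S4  S4  S4 
(> = start, * = accepting)

start=S0 accept=S4 S0-a->S0 S0-b->S0 S0-c->S1 S1-a->S2 S1-b->S0 S1-c->S1 S2-a->S3 S2-b->S0 S2-c->S1 S3-a->S4 S3-b->S0 S3-c->S1 S4-a->S4 S4-b->S4 S4-c->S4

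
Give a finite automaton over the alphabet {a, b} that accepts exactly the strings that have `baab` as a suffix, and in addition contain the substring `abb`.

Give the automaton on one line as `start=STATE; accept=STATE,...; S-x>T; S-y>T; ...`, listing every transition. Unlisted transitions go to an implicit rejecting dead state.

Run two small machines in parallel and take their product. One (5 states) tracks how much of the suffix `baab` has currently been matched; the other (4 states) tracks whether and how much of `abb` has been seen. Each combined state is a pair, one component from each; accept when both components accept. Equivalent product states are then merged.
With 8 states:
        a   b  
>  q0   q1  q0 
   q1   q1  q2 
   q2   q1  q3 
   q3   q4  q3 
   q4   q5  q3 
   q5   q6  q7 
   q6   q6  q3 
 * q7   q4  q3 
(> = start, * = accepting)

start=q0; accept=q7; q0-a>q1; q0-b>q0; q1-a>q1; q1-b>q2; q2-a>q1; q2-b>q3; q3-a>q4; q3-b>q3; q4-a>q5; q4-b>q3; q5-a>q6; q5-b>q7; q6-a>q6; q6-b>q3; q7-a>q4; q7-b>q3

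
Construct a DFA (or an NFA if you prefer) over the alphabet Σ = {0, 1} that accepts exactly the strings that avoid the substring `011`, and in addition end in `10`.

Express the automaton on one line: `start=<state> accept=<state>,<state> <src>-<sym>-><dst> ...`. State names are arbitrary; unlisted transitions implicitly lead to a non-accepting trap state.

Handle the two conditions separately and then intersect. One (4 states) tracks partial matches of the forbidden pattern `011`; the other (3 states) tracks how much of the suffix `10` has currently been matched. Each combined state is a pair, one component from each; accept when both components accept.
An 8-state machine:
        0   1  
>  S0   S1  S2 
   S1   S1  S3 
   S2   S4  S2 
   S3   S4  S5 
 * S4   S1  S3 
   S5   S6  S5 
   S6   S7  S5 
   S7   S7  S5 
(> = start, * = accepting)

start=S0 accept=S4 S0-0->S1 S0-1->S2 S1-0->S1 S1-1->S3 S2-0->S4 S2-1->S2 S3-0->S4 S3-1->S5 S4-0->S1 S4-1->S3 S5-0->S6 S5-1->S5 S6-0->S7 S6-1->S5 S7-0->S7 S7-1->S5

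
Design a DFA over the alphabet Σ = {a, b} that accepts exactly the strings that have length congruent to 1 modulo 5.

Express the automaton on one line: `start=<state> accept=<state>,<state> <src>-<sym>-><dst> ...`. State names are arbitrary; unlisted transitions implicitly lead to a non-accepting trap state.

start=s0 accept=s1 s0-a->s1 s0-b->s1 s1-a->s2 s1-b->s2 s2-a->s3 s2-b->s3 s3-a->s4 s3-b->s4 s4-a->s0 s4-b->s0

Count input length modulo 5: every symbol advances one step around the cycle s0 → s1 → s2 → s3 → s4 → s0. Accept at s1.
With 5 states:
        a   b  
>  s0   s1  s1 
 * s1   s2  s2 
   s2   s3  s3 
   s3   s4  s4 
   s4   s0  s0 
(> = start, * = accepting)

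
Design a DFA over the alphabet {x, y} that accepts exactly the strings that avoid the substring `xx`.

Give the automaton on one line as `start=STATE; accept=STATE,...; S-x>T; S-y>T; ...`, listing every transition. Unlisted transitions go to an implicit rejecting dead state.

start=S0; accept=S0,S1; S0-x>S1; S0-y>S0; S1-x>S2; S1-y>S0; S2-x>S2; S2-y>S2

This is the complement of 'contains `xx`'. Use the same substring-matching states — S0 through S2 holding how much of `xx` has just been matched — but flip the accepting set: everything except the trap S2 accepts.
A 3-state machine:
        x   y  
>* S0   S1  S0 
 * S1   S2  S0 
   S2   S2  S2 
(> = start, * = accepting)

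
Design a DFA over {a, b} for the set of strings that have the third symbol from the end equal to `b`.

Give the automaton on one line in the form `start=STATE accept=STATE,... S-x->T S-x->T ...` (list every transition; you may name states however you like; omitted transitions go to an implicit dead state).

A DFA must remember the last 3 symbols (since which symbol is third-to-last isn't known until the input ends). Use one state per possible window of the last ≤3 symbols; accept from those whose window starts with `b`.
          a    b  
>  q0     q1   q2 
   q1     q3   q4 
   q2     q5   q6 
   q3     q7   q8 
   q4     q9  q10 
   q5    q11  q12 
   q6    q13  q14 
   q7     q7   q8 
   q8     q9  q10 
   q9    q11  q12 
   q10   q13  q14 
 * q11    q7   q8 
 * q12    q9  q10 
 * q13   q11  q12 
 * q14   q13  q14 
(> = start, * = accepting)

start=q0 accept=q11,q12,q13,q14 q0-a->q1 q0-b->q2 q1-a->q3 q1-b->q4 q2-a->q5 q2-b->q6 q3-a->q7 q3-b->q8 q4-a->q9 q4-b->q10 q5-a->q11 q5-b->q12 q6-a->q13 q6-b->q14 q7-a->q7 q7-b->q8 q8-a->q9 q8-b->q10 q9-a->q11 q9-b->q12 q10-a->q13 q10-b->q14 q11-a->q7 q11-b->q8 q12-a->q9 q12-b->q10 q13-a->q11 q13-b->q12 q14-a->q13 q14-b->q14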